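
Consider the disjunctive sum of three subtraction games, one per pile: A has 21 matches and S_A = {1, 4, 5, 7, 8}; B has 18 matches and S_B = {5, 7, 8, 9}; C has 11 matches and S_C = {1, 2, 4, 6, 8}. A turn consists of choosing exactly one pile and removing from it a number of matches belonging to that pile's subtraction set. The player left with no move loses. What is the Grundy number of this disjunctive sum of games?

Pile A, S = {1, 4, 5, 7, 8}:
n :  0  1  2  3  4  5  6  7  8  9 10 11 12 13 14 15 16 17 18 19 20 21
G :  0  1  0  1  2  3  2  3  4  5  4  0  1  0  1  2  3  2  3  4  5  4
G_A(21) = 4.
Pile B, S = {5, 7, 8, 9}:
G(0) = 0
G(1) = mex{} = 0
G(2) = mex{} = 0
G(3) = mex{} = 0
G(4) = mex{} = 0
G(5) = mex{0} = 1
G(6) = mex{0} = 1
G(7) = mex{0,0} = 1
G(8) = mex{0,0,0} = 1
G(9) = mex{0,0,0,0} = 1
G(10) = mex{1,0,0,0} = 2
G(11) = mex{1,0,0,0} = 2
G(12) = mex{1,1,0,0} = 2
G(13) = mex{1,1,1,0} = 2
G(14) = mex{1,1,1,1} = 0
G(15) = mex{2,1,1,1} = 0
G(16) = mex{2,1,1,1} = 0
G(17) = mex{2,2,1,1} = 0
G(18) = mex{2,2,2,1} = 0
G_B(18) = 0.
Pile C, S = {1, 2, 4, 6, 8}:
n :  0  1  2  3  4  5  6  7  8  9 10 11
G :  0  1  2  0  1  2  3  4  5  3  0  1
G_C(11) = 1.
Combined Grundy value = 4 ⊕ 0 ⊕ 1 = 5.

5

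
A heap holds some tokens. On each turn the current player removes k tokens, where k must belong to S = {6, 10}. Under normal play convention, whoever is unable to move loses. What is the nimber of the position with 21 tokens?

n :  0  1  2  3  4  5  6  7  8  9 10 11 12 13 14 15 16 17 18 19 20 21
G :  0  0  0  0  0  0  1  1  1  1  1  1  2  2  2  2  0  0  0  0  0  0

0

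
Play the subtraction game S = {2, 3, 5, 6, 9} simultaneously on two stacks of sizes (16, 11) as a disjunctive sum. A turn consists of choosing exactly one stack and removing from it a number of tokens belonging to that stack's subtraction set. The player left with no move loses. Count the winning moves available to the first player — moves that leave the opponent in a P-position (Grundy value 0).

All stacks use S = {2, 3, 5, 6, 9}:
G(0) = 0
G(1) = mex{} = 0
G(2) = mex{0} = 1
G(3) = mex{0,0} = 1
G(4) = mex{1,0} = 2
G(5) = mex{1,1,0} = 2
G(6) = mex{2,1,0,0} = 3
G(7) = mex{2,2,1,0} = 3
G(8) = mex{3,2,1,1} = 0
G(9) = mex{3,3,2,1,0} = 4
G(10) = mex{0,3,2,2,0} = 1
G(11) = mex{4,0,3,2,1} = 5
G(12) = mex{1,4,3,3,1} = 0
G(13) = mex{5,1,0,3,2} = 4
G(14) = mex{0,5,4,0,2} = 1
G(15) = mex{4,0,1,4,3} = 2
G(16) = mex{1,4,5,1,3} = 0
Stack A: G(16) = 0.
Stack B: G(11) = 5.
Combined Grundy value = 0 ⊕ 5 = 5.
A winning move leaves total XOR = 0, i.e. changes one component's Grundy value g to g ⊕ X where X is the current total.
Stack A: need g' = 0⊕5 = 5. Options: 16−2→G=1, 16−3→G=4, 16−5→G=5, 16−6→G=1, 16−9→G=3. Hits: 1.
Stack B: need g' = 5⊕5 = 0. Options: 11−2→G=4, 11−3→G=0, 11−5→G=3, 11−6→G=2, 11−9→G=1. Hits: 1.

2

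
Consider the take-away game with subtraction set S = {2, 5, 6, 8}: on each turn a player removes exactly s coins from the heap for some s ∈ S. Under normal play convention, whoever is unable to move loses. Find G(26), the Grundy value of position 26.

G(0) = 0
G(1) = mex{} = 0
G(2) = mex{0} = 1
G(3) = mex{0} = 1
G(4) = mex{1} = 0
G(5) = mex{1,0} = 2
G(6) = mex{0,0,0} = 1
G(7) = mex{2,1,0} = 3
G(8) = mex{1,1,1,0} = 2
G(9) = mex{3,0,1,0} = 2
G(10) = mex{2,2,0,1} = 3
G(11) = mex{2,1,2,1} = 0
G(12) = mex{3,3,1,0} = 2
G(13) = mex{0,2,3,2} = 1
G(14) = mex{2,2,2,1} = 0
G(15) = mex{1,3,2,3} = 0
G(16) = mex{0,0,3,2} = 1
G(17) = mex{0,2,0,2} = 1
G(18) = mex{1,1,2,3} = 0
G(19) = mex{1,0,1,0} = 2
G(20) = mex{0,0,0,2} = 1
G(21) = mex{2,1,0,1} = 3
G(22) = mex{1,1,1,0} = 2
G(23) = mex{3,0,1,0} = 2
G(24) = mex{2,2,0,1} = 3
G(25) = mex{2,1,2,1} = 0
G(26) = mex{3,3,1,0} = 2

2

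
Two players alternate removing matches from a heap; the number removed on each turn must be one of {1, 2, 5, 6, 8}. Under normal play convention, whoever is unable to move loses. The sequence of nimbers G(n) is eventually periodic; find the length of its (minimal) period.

n :  0  1  2  3  4  5  6  7  8  9 10 11 12 13 14 15 16
G :  0  1  2  0  1  2  3  0  1  2  0  1  2  3  0  1  2
G(n+7) = G(n) holds for n = 0,…,7 (a full window of length max(S) = 8), so the sequence is purely periodic with period 7.

7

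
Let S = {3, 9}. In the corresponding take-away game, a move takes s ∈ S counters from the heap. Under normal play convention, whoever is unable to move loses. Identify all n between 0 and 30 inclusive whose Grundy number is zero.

G(0) = 0
G(1) = mex{} = 0
G(2) = mex{} = 0
G(3) = mex{0} = 1
G(4) = mex{0} = 1
G(5) = mex{0} = 1
G(6) = mex{1} = 0
G(7) = mex{1} = 0
G(8) = mex{1} = 0
G(9) = mex{0,0} = 1
G(10) = mex{0,0} = 1
G(11) = mex{0,0} = 1
G(12) = mex{1,1} = 0
G(13) = mex{1,1} = 0
G(14) = mex{1,1} = 0
G(15) = mex{0,0} = 1
G(16) = mex{0,0} = 1
G(17) = mex{0,0} = 1
G(18) = mex{1,1} = 0
G(19) = mex{1,1} = 0
G(20) = mex{1,1} = 0
G(21) = mex{0,0} = 1
G(22) = mex{0,0} = 1
G(23) = mex{0,0} = 1
G(24) = mex{1,1} = 0
G(25) = mex{1,1} = 0
G(26) = mex{1,1} = 0
G(27) = mex{0,0} = 1
G(28) = mex{0,0} = 1
G(29) = mex{0,0} = 1
G(30) = mex{1,1} = 0
P-positions are exactly the n with G(n) = 0.

0, 1, 2, 6, 7, 8, 12, 13, 14, 18, 19, 20, 24, 25, 26, 30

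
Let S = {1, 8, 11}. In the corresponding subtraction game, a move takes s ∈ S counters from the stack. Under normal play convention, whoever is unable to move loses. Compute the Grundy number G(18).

0

n :  0  1  2  3  4  5  6  7  8  9 10 11 12 13 14 15 16 17 18
G :  0  1  0  1  0  1  0  1  2  0  1  2  3  2  3  2  0  1  0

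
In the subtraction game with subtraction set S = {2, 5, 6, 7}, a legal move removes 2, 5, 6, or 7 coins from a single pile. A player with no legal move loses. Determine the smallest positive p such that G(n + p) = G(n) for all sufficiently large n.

12

n :  0  1  2  3  4  5  6  7  8  9 10 11 12 13 14 15 16 17 18 19 20 21 22 23 24 25
G :  0  0  1  1  0  2  1  3  2  2  3  3  0  0  1  1  0  2  1  3  2  2  3  3  0  0
G(n+12) = G(n) holds for n = 0,…,6 (a full window of length max(S) = 7), so the sequence is purely periodic with period 12.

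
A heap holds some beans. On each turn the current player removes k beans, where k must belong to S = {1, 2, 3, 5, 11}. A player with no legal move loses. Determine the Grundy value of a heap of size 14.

G(0) = 0
G(1) = mex{0} = 1
G(2) = mex{1,0} = 2
G(3) = mex{2,1,0} = 3
G(4) = mex{3,2,1} = 0
G(5) = mex{0,3,2,0} = 1
G(6) = mex{1,0,3,1} = 2
G(7) = mex{2,1,0,2} = 3
G(8) = mex{3,2,1,3} = 0
G(9) = mex{0,3,2,0} = 1
G(10) = mex{1,0,3,1} = 2
G(11) = mex{2,1,0,2,0} = 3
G(12) = mex{3,2,1,3,1} = 0
G(13) = mex{0,3,2,0,2} = 1
G(14) = mex{1,0,3,1,3} = 2

2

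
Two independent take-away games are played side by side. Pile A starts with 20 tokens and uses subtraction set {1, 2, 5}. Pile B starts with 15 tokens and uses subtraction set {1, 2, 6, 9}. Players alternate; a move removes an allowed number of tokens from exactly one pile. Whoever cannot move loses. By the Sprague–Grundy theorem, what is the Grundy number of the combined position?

Pile A, S = {1, 2, 5}:
n :  0  1  2  3  4  5  6  7  8  9 10 11 12 13 14 15 16 17 18 19 20
G :  0  1  2  0  1  2  0  1  2  0  1  2  0  1  2  0  1  2  0  1  2
G_A(20) = 2.
Pile B, S = {1, 2, 6, 9}:
n :  0  1  2  3  4  5  6  7  8  9 10 11 12 13 14 15
G :  0  1  2  0  1  2  3  0  1  2  0  1  2  3  0  1
G_B(15) = 1.
Combined Grundy value = 2 ⊕ 1 = 3.

3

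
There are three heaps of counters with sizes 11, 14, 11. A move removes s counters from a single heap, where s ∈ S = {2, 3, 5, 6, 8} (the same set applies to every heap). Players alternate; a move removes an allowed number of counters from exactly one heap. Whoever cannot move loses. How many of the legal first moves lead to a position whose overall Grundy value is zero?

3

All heaps use S = {2, 3, 5, 6, 8}:
n :  0  1  2  3  4  5  6  7  8  9 10 11 12 13 14
G :  0  0  1  1  2  2  3  3  4  4  0  0  1  1  2
Heap A: G(11) = 0.
Heap B: G(14) = 2.
Heap C: G(11) = 0.
Combined Grundy value = 0 ⊕ 2 ⊕ 0 = 2.
A winning move leaves total XOR = 0, i.e. changes one component's Grundy value g to g ⊕ X where X is the current total.
Heap A: need g' = 0⊕2 = 2. Options: 11−2→G=4, 11−3→G=4, 11−5→G=3, 11−6→G=2, 11−8→G=1. Hits: 1.
Heap B: need g' = 2⊕2 = 0. Options: 14−2→G=1, 14−3→G=0, 14−5→G=4, 14−6→G=4, 14−8→G=3. Hits: 1.
Heap C: need g' = 0⊕2 = 2. Options: 11−2→G=4, 11−3→G=4, 11−5→G=3, 11−6→G=2, 11−8→G=1. Hits: 1.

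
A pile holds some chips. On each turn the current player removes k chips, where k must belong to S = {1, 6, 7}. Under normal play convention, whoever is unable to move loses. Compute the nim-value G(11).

G(0) = 0
G(1) = mex{0} = 1
G(2) = mex{1} = 0
G(3) = mex{0} = 1
G(4) = mex{1} = 0
G(5) = mex{0} = 1
G(6) = mex{1,0} = 2
G(7) = mex{2,1,0} = 3
G(8) = mex{3,0,1} = 2
G(9) = mex{2,1,0} = 3
G(10) = mex{3,0,1} = 2
G(11) = mex{2,1,0} = 3

3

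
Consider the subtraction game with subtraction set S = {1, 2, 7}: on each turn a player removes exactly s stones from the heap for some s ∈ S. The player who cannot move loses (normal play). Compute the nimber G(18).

n :  0  1  2  3  4  5  6  7  8  9 10 11 12 13 14 15 16 17 18
G :  0  1  2  0  1  2  0  1  2  0  1  2  0  1  2  0  1  2  0

0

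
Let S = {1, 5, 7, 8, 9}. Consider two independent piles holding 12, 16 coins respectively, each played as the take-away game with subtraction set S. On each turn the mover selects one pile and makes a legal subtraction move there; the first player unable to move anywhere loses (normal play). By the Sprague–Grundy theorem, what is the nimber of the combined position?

2

All piles use S = {1, 5, 7, 8, 9}:
G(0) = 0
G(1) = mex{0} = 1
G(2) = mex{1} = 0
G(3) = mex{0} = 1
G(4) = mex{1} = 0
G(5) = mex{0,0} = 1
G(6) = mex{1,1} = 0
G(7) = mex{0,0,0} = 1
G(8) = mex{1,1,1,0} = 2
G(9) = mex{2,0,0,1,0} = 3
G(10) = mex{3,1,1,0,1} = 2
G(11) = mex{2,0,0,1,0} = 3
G(12) = mex{3,1,1,0,1} = 2
G(13) = mex{2,2,0,1,0} = 3
G(14) = mex{3,3,1,0,1} = 2
G(15) = mex{2,2,2,1,0} = 3
G(16) = mex{3,3,3,2,1} = 0
Pile A: G(12) = 2.
Pile B: G(16) = 0.
Combined Grundy value = 2 ⊕ 0 = 2.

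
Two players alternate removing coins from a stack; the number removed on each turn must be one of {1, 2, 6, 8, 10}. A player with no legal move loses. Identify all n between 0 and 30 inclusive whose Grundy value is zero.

G(0) = 0
G(1) = mex{0} = 1
G(2) = mex{1,0} = 2
G(3) = mex{2,1} = 0
G(4) = mex{0,2} = 1
G(5) = mex{1,0} = 2
G(6) = mex{2,1,0} = 3
G(7) = mex{3,2,1} = 0
G(8) = mex{0,3,2,0} = 1
G(9) = mex{1,0,0,1} = 2
G(10) = mex{2,1,1,2,0} = 3
G(11) = mex{3,2,2,0,1} = 4
G(12) = mex{4,3,3,1,2} = 0
G(13) = mex{0,4,0,2,0} = 1
G(14) = mex{1,0,1,3,1} = 2
G(15) = mex{2,1,2,0,2} = 3
G(16) = mex{3,2,3,1,3} = 0
G(17) = mex{0,3,4,2,0} = 1
G(18) = mex{1,0,0,3,1} = 2
G(19) = mex{2,1,1,4,2} = 0
G(20) = mex{0,2,2,0,3} = 1
G(21) = mex{1,0,3,1,4} = 2
G(22) = mex{2,1,0,2,0} = 3
G(23) = mex{3,2,1,3,1} = 0
G(24) = mex{0,3,2,0,2} = 1
G(25) = mex{1,0,0,1,3} = 2
G(26) = mex{2,1,1,2,0} = 3
G(27) = mex{3,2,2,0,1} = 4
G(28) = mex{4,3,3,1,2} = 0
G(29) = mex{0,4,0,2,0} = 1
G(30) = mex{1,0,1,3,1} = 2
P-positions are exactly the n with G(n) = 0.

0, 3, 7, 12, 16, 19, 23, 28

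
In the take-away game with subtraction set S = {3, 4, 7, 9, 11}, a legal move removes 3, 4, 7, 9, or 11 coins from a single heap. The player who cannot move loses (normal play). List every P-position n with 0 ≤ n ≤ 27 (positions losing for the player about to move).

n :  0  1  2  3  4  5  6  7  8  9 10 11 12 13 14 15 16 17 18 19 20 21 22 23 24 25 26 27
G :  0  0  0  1  1  1  2  2  2  3  3  3  4  4  0  0  0  1  1  1  2  2  2  3  3  3  4  4
P-positions are exactly the n with G(n) = 0.

0, 1, 2, 14, 15, 16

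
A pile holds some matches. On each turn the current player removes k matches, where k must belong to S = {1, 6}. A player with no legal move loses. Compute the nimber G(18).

n :  0  1  2  3  4  5  6  7  8  9 10 11 12 13 14 15 16 17 18
G :  0  1  0  1  0  1  2  0  1  0  1  0  1  2  0  1  0  1  0

0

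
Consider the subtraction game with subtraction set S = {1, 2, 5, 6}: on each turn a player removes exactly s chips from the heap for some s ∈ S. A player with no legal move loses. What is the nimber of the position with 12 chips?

2

G(0) = 0
G(1) = mex{0} = 1
G(2) = mex{1,0} = 2
G(3) = mex{2,1} = 0
G(4) = mex{0,2} = 1
G(5) = mex{1,0,0} = 2
G(6) = mex{2,1,1,0} = 3
G(7) = mex{3,2,2,1} = 0
G(8) = mex{0,3,0,2} = 1
G(9) = mex{1,0,1,0} = 2
G(10) = mex{2,1,2,1} = 0
G(11) = mex{0,2,3,2} = 1
G(12) = mex{1,0,0,3} = 2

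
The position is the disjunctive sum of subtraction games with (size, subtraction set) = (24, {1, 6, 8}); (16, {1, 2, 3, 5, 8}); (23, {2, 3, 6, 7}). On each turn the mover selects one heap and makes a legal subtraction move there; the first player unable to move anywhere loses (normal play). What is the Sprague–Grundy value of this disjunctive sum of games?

Heap A, S = {1, 6, 8}:
n :  0  1  2  3  4  5  6  7  8  9 10 11 12 13 14 15 16 17 18 19 20 21 22 23 24
G :  0  1  0  1  0  1  2  0  1  0  1  0  1  2  0  1  0  1  0  1  2  0  1  0  1
G_A(24) = 1.
Heap B, S = {1, 2, 3, 5, 8}:
G(0) = 0
G(1) = mex{0} = 1
G(2) = mex{1,0} = 2
G(3) = mex{2,1,0} = 3
G(4) = mex{3,2,1} = 0
G(5) = mex{0,3,2,0} = 1
G(6) = mex{1,0,3,1} = 2
G(7) = mex{2,1,0,2} = 3
G(8) = mex{3,2,1,3,0} = 4
G(9) = mex{4,3,2,0,1} = 5
G(10) = mex{5,4,3,1,2} = 0
G(11) = mex{0,5,4,2,3} = 1
G(12) = mex{1,0,5,3,0} = 2
G(13) = mex{2,1,0,4,1} = 3
G(14) = mex{3,2,1,5,2} = 0
G(15) = mex{0,3,2,0,3} = 1
G(16) = mex{1,0,3,1,4} = 2
G_B(16) = 2.
Heap C, S = {2, 3, 6, 7}:
n :  0  1  2  3  4  5  6  7  8  9 10 11 12 13 14 15 16 17 18 19 20 21 22 23
G :  0  0  1  1  2  0  3  1  2  0  0  1  1  2  0  3  1  2  0  0  1  1  2  0
G_C(23) = 0.
Combined Grundy value = 1 ⊕ 2 ⊕ 0 = 3.

3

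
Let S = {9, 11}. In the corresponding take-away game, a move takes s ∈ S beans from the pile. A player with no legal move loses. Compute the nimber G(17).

n :  0  1  2  3  4  5  6  7  8  9 10 11 12 13 14 15 16 17
G :  0  0  0  0  0  0  0  0  0  1  1  1  1  1  1  1  1  1

1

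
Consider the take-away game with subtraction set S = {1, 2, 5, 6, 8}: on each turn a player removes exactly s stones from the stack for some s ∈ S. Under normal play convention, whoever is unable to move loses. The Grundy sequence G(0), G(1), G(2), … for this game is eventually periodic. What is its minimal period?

n :  0  1  2  3  4  5  6  7  8  9 10 11 12 13 14 15 16
G :  0  1  2  0  1  2  3  0  1  2  0  1  2  3  0  1  2
G(n+7) = G(n) holds for n = 0,…,7 (a full window of length max(S) = 8), so the sequence is purely periodic with period 7.

7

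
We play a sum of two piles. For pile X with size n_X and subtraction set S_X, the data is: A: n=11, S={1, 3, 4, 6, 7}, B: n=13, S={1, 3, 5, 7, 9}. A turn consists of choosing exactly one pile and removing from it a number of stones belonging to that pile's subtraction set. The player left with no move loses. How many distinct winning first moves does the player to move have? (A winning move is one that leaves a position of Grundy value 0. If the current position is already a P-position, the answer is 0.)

Pile A, S = {1, 3, 4, 6, 7}:
n :  0  1  2  3  4  5  6  7  8  9 10 11
G :  0  1  0  1  2  3  2  3  4  5  0  1
G_A(11) = 1.
Pile B, S = {1, 3, 5, 7, 9}:
G(0) = 0
G(1) = mex{0} = 1
G(2) = mex{1} = 0
G(3) = mex{0,0} = 1
G(4) = mex{1,1} = 0
G(5) = mex{0,0,0} = 1
G(6) = mex{1,1,1} = 0
G(7) = mex{0,0,0,0} = 1
G(8) = mex{1,1,1,1} = 0
G(9) = mex{0,0,0,0,0} = 1
G(10) = mex{1,1,1,1,1} = 0
G(11) = mex{0,0,0,0,0} = 1
G(12) = mex{1,1,1,1,1} = 0
G(13) = mex{0,0,0,0,0} = 1
G_B(13) = 1.
Combined Grundy value = 1 ⊕ 1 = 0.
A winning move leaves total XOR = 0, i.e. changes one component's Grundy value g to g ⊕ X where X is the current total.
Pile A: target g' = 1⊕0 = 1, but every legal move changes the Grundy value (mex property), so 0 moves.
Pile B: target g' = 1⊕0 = 1, but every legal move changes the Grundy value (mex property), so 0 moves.

0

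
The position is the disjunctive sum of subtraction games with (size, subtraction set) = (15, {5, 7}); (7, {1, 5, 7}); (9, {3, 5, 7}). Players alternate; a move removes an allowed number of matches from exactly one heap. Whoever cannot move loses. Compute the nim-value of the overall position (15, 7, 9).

2

Heap A, S = {5, 7}:
G(0) = 0
G(1) = mex{} = 0
G(2) = mex{} = 0
G(3) = mex{} = 0
G(4) = mex{} = 0
G(5) = mex{0} = 1
G(6) = mex{0} = 1
G(7) = mex{0,0} = 1
G(8) = mex{0,0} = 1
G(9) = mex{0,0} = 1
G(10) = mex{1,0} = 2
G(11) = mex{1,0} = 2
G(12) = mex{1,1} = 0
G(13) = mex{1,1} = 0
G(14) = mex{1,1} = 0
G(15) = mex{2,1} = 0
G_A(15) = 0.
Heap B, S = {1, 5, 7}:
G(0) = 0
G(1) = mex{0} = 1
G(2) = mex{1} = 0
G(3) = mex{0} = 1
G(4) = mex{1} = 0
G(5) = mex{0,0} = 1
G(6) = mex{1,1} = 0
G(7) = mex{0,0,0} = 1
G_B(7) = 1.
Heap C, S = {3, 5, 7}:
G(0) = 0
G(1) = mex{} = 0
G(2) = mex{} = 0
G(3) = mex{0} = 1
G(4) = mex{0} = 1
G(5) = mex{0,0} = 1
G(6) = mex{1,0} = 2
G(7) = mex{1,0,0} = 2
G(8) = mex{1,1,0} = 2
G(9) = mex{2,1,0} = 3
G_C(9) = 3.
Combined Grundy value = 0 ⊕ 1 ⊕ 3 = 2.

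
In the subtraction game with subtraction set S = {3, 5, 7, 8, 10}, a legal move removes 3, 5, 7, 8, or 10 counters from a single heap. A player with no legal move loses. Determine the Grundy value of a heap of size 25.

4

n :  0  1  2  3  4  5  6  7  8  9 10 11 12 13 14 15 16 17 18 19 20 21 22 23 24 25
G :  0  0  0  1  1  1  2  2  2  3  3  3  4  0  0  0  1  1  1  2  2  2  3  3  3  4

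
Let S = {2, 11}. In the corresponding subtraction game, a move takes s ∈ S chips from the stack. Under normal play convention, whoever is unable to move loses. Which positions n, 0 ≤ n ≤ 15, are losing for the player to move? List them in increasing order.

G(0) = 0
G(1) = mex{} = 0
G(2) = mex{0} = 1
G(3) = mex{0} = 1
G(4) = mex{1} = 0
G(5) = mex{1} = 0
G(6) = mex{0} = 1
G(7) = mex{0} = 1
G(8) = mex{1} = 0
G(9) = mex{1} = 0
G(10) = mex{0} = 1
G(11) = mex{0,0} = 1
G(12) = mex{1,0} = 2
G(13) = mex{1,1} = 0
G(14) = mex{2,1} = 0
G(15) = mex{0,0} = 1
P-positions are exactly the n with G(n) = 0.

0, 1, 4, 5, 8, 9, 13, 14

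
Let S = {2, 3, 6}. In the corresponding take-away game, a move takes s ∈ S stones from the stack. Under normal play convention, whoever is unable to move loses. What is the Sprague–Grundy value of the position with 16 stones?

n :  0  1  2  3  4  5  6  7  8  9 10 11 12 13 14 15 16
G :  0  0  1  1  2  0  3  1  2  0  0  1  1  2  0  3  1

1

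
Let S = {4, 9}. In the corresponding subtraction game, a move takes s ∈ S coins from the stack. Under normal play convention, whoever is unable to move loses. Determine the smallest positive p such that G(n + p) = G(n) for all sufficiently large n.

13

n :  0  1  2  3  4  5  6  7  8  9 10 11 12 13 14 15 16 17 18 19 20 21 22 23 24 25 26 27
G :  0  0  0  0  1  1  1  1  0  2  2  2  1  0  0  0  0  1  1  1  1  0  2  2  2  1  0  0
G(n+13) = G(n) holds for n = 0,…,8 (a full window of length max(S) = 9), so the sequence is purely periodic with period 13.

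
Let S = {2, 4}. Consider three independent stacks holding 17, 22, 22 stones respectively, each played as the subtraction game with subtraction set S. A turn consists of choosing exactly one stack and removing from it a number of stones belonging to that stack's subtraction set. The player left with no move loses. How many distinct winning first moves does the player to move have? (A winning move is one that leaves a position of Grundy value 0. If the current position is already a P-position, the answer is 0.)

All stacks use S = {2, 4}:
n :  0  1  2  3  4  5  6  7  8  9 10 11 12 13 14 15 16 17 18 19 20 21 22
G :  0  0  1  1  2  2  0  0  1  1  2  2  0  0  1  1  2  2  0  0  1  1  2
Stack A: G(17) = 2.
Stack B: G(22) = 2.
Stack C: G(22) = 2.
Combined Grundy value = 2 ⊕ 2 ⊕ 2 = 2.
A winning move leaves total XOR = 0, i.e. changes one component's Grundy value g to g ⊕ X where X is the current total.
Stack A: need g' = 2⊕2 = 0. Options: 17−2→G=1, 17−4→G=0. Hits: 1.
Stack B: need g' = 2⊕2 = 0. Options: 22−2→G=1, 22−4→G=0. Hits: 1.
Stack C: need g' = 2⊕2 = 0. Options: 22−2→G=1, 22−4→G=0. Hits: 1.

3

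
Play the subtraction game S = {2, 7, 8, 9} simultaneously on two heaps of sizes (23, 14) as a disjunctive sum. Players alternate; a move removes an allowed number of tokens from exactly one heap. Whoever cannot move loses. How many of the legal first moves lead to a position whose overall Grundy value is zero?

All heaps use S = {2, 7, 8, 9}:
G(0) = 0
G(1) = mex{} = 0
G(2) = mex{0} = 1
G(3) = mex{0} = 1
G(4) = mex{1} = 0
G(5) = mex{1} = 0
G(6) = mex{0} = 1
G(7) = mex{0,0} = 1
G(8) = mex{1,0,0} = 2
G(9) = mex{1,1,0,0} = 2
G(10) = mex{2,1,1,0} = 3
G(11) = mex{2,0,1,1} = 3
G(12) = mex{3,0,0,1} = 2
G(13) = mex{3,1,0,0} = 2
G(14) = mex{2,1,1,0} = 3
G(15) = mex{2,2,1,1} = 0
G(16) = mex{3,2,2,1} = 0
G(17) = mex{0,3,2,2} = 1
G(18) = mex{0,3,3,2} = 1
G(19) = mex{1,2,3,3} = 0
G(20) = mex{1,2,2,3} = 0
G(21) = mex{0,3,2,2} = 1
G(22) = mex{0,0,3,2} = 1
G(23) = mex{1,0,0,3} = 2
Heap A: G(23) = 2.
Heap B: G(14) = 3.
Combined Grundy value = 2 ⊕ 3 = 1.
A winning move leaves total XOR = 0, i.e. changes one component's Grundy value g to g ⊕ X where X is the current total.
Heap A: need g' = 2⊕1 = 3. Options: 23−2→G=1, 23−7→G=0, 23−8→G=0, 23−9→G=3. Hits: 1.
Heap B: need g' = 3⊕1 = 2. Options: 14−2→G=2, 14−7→G=1, 14−8→G=1, 14−9→G=0. Hits: 1.

2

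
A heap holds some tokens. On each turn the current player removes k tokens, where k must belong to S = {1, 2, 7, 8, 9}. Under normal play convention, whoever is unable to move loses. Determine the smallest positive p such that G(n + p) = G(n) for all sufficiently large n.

16

n :  0  1  2  3  4  5  6  7  8  9 10 11 12 13 14 15 16 17 18 19 20 21 22 23 24 25 26 27 28 29 30 31 32 33
G :  0  1  2  0  1  2  0  1  2  3  4  5  3  4  5  3  0  1  2  0  1  2  0  1  2  3  4  5  3  4  5  3  0  1
G(n+16) = G(n) holds for n = 0,…,8 (a full window of length max(S) = 9), so the sequence is purely periodic with period 16.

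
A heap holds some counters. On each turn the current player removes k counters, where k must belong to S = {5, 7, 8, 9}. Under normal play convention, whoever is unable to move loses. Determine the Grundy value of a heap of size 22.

n :  0  1  2  3  4  5  6  7  8  9 10 11 12 13 14 15 16 17 18 19 20 21 22
G :  0  0  0  0  0  1  1  1  1  1  2  2  2  2  0  0  0  0  0  1  1  1  1

1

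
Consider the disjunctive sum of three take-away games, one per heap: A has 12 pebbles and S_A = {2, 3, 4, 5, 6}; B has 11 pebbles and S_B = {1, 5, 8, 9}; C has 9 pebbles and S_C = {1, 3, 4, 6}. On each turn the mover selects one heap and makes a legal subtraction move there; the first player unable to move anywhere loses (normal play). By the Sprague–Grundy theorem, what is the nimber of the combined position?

Heap A, S = {2, 3, 4, 5, 6}:
n :  0  1  2  3  4  5  6  7  8  9 10 11 12
G :  0  0  1  1  2  2  3  3  0  0  1  1  2
G_A(12) = 2.
Heap B, S = {1, 5, 8, 9}:
G(0) = 0
G(1) = mex{0} = 1
G(2) = mex{1} = 0
G(3) = mex{0} = 1
G(4) = mex{1} = 0
G(5) = mex{0,0} = 1
G(6) = mex{1,1} = 0
G(7) = mex{0,0} = 1
G(8) = mex{1,1,0} = 2
G(9) = mex{2,0,1,0} = 3
G(10) = mex{3,1,0,1} = 2
G(11) = mex{2,0,1,0} = 3
G_B(11) = 3.
Heap C, S = {1, 3, 4, 6}:
G(0) = 0
G(1) = mex{0} = 1
G(2) = mex{1} = 0
G(3) = mex{0,0} = 1
G(4) = mex{1,1,0} = 2
G(5) = mex{2,0,1} = 3
G(6) = mex{3,1,0,0} = 2
G(7) = mex{2,2,1,1} = 0
G(8) = mex{0,3,2,0} = 1
G(9) = mex{1,2,3,1} = 0
G_C(9) = 0.
Combined Grundy value = 2 ⊕ 3 ⊕ 0 = 1.

1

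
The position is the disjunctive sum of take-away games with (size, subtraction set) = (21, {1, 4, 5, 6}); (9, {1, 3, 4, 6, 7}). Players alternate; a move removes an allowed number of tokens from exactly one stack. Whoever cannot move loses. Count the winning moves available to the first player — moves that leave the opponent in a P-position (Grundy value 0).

Stack A, S = {1, 4, 5, 6}:
G(0) = 0
G(1) = mex{0} = 1
G(2) = mex{1} = 0
G(3) = mex{0} = 1
G(4) = mex{1,0} = 2
G(5) = mex{2,1,0} = 3
G(6) = mex{3,0,1,0} = 2
G(7) = mex{2,1,0,1} = 3
G(8) = mex{3,2,1,0} = 4
G(9) = mex{4,3,2,1} = 0
G(10) = mex{0,2,3,2} = 1
G(11) = mex{1,3,2,3} = 0
G(12) = mex{0,4,3,2} = 1
G(13) = mex{1,0,4,3} = 2
G(14) = mex{2,1,0,4} = 3
G(15) = mex{3,0,1,0} = 2
G(16) = mex{2,1,0,1} = 3
G(17) = mex{3,2,1,0} = 4
G(18) = mex{4,3,2,1} = 0
G(19) = mex{0,2,3,2} = 1
G(20) = mex{1,3,2,3} = 0
G(21) = mex{0,4,3,2} = 1
G_A(21) = 1.
Stack B, S = {1, 3, 4, 6, 7}:
G(0) = 0
G(1) = mex{0} = 1
G(2) = mex{1} = 0
G(3) = mex{0,0} = 1
G(4) = mex{1,1,0} = 2
G(5) = mex{2,0,1} = 3
G(6) = mex{3,1,0,0} = 2
G(7) = mex{2,2,1,1,0} = 3
G(8) = mex{3,3,2,0,1} = 4
G(9) = mex{4,2,3,1,0} = 5
G_B(9) = 5.
Combined Grundy value = 1 ⊕ 5 = 4.
A winning move leaves total XOR = 0, i.e. changes one component's Grundy value g to g ⊕ X where X is the current total.
Stack A: need g' = 1⊕4 = 5. Options: 21−1→G=0, 21−4→G=4, 21−5→G=3, 21−6→G=2. Hits: 0.
Stack B: need g' = 5⊕4 = 1. Options: 9−1→G=4, 9−3→G=2, 9−4→G=3, 9−6→G=1, 9−7→G=0. Hits: 1.

1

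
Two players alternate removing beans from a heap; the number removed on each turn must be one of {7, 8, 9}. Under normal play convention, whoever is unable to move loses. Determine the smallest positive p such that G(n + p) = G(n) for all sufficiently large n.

16

G(0) = 0
G(1) = mex{} = 0
G(2) = mex{} = 0
G(3) = mex{} = 0
G(4) = mex{} = 0
G(5) = mex{} = 0
G(6) = mex{} = 0
G(7) = mex{0} = 1
G(8) = mex{0,0} = 1
G(9) = mex{0,0,0} = 1
G(10) = mex{0,0,0} = 1
G(11) = mex{0,0,0} = 1
G(12) = mex{0,0,0} = 1
G(13) = mex{0,0,0} = 1
G(14) = mex{1,0,0} = 2
G(15) = mex{1,1,0} = 2
G(16) = mex{1,1,1} = 0
G(17) = mex{1,1,1} = 0
G(18) = mex{1,1,1} = 0
G(19) = mex{1,1,1} = 0
G(20) = mex{1,1,1} = 0
G(21) = mex{2,1,1} = 0
G(22) = mex{2,2,1} = 0
G(23) = mex{0,2,2} = 1
G(24) = mex{0,0,2} = 1
G(25) = mex{0,0,0} = 1
G(26) = mex{0,0,0} = 1
G(27) = mex{0,0,0} = 1
G(28) = mex{0,0,0} = 1
G(29) = mex{0,0,0} = 1
G(30) = mex{1,0,0} = 2
G(31) = mex{1,1,0} = 2
G(32) = mex{1,1,1} = 0
G(33) = mex{1,1,1} = 0
G(n+16) = G(n) holds for n = 0,…,8 (a full window of length max(S) = 9), so the sequence is purely periodic with period 16.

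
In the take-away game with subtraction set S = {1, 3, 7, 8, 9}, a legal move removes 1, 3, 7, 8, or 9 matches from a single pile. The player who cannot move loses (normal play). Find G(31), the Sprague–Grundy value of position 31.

3

G(0) = 0
G(1) = mex{0} = 1
G(2) = mex{1} = 0
G(3) = mex{0,0} = 1
G(4) = mex{1,1} = 0
G(5) = mex{0,0} = 1
G(6) = mex{1,1} = 0
G(7) = mex{0,0,0} = 1
G(8) = mex{1,1,1,0} = 2
G(9) = mex{2,0,0,1,0} = 3
G(10) = mex{3,1,1,0,1} = 2
G(11) = mex{2,2,0,1,0} = 3
G(12) = mex{3,3,1,0,1} = 2
G(13) = mex{2,2,0,1,0} = 3
G(14) = mex{3,3,1,0,1} = 2
G(15) = mex{2,2,2,1,0} = 3
G(16) = mex{3,3,3,2,1} = 0
G(17) = mex{0,2,2,3,2} = 1
G(18) = mex{1,3,3,2,3} = 0
G(19) = mex{0,0,2,3,2} = 1
G(20) = mex{1,1,3,2,3} = 0
G(21) = mex{0,0,2,3,2} = 1
G(22) = mex{1,1,3,2,3} = 0
G(23) = mex{0,0,0,3,2} = 1
G(24) = mex{1,1,1,0,3} = 2
G(25) = mex{2,0,0,1,0} = 3
G(26) = mex{3,1,1,0,1} = 2
G(27) = mex{2,2,0,1,0} = 3
G(28) = mex{3,3,1,0,1} = 2
G(29) = mex{2,2,0,1,0} = 3
G(30) = mex{3,3,1,0,1} = 2
G(31) = mex{2,2,2,1,0} = 3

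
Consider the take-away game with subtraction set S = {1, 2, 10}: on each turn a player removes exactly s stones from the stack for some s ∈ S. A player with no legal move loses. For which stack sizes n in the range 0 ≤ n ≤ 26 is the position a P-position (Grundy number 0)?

G(0) = 0
G(1) = mex{0} = 1
G(2) = mex{1,0} = 2
G(3) = mex{2,1} = 0
G(4) = mex{0,2} = 1
G(5) = mex{1,0} = 2
G(6) = mex{2,1} = 0
G(7) = mex{0,2} = 1
G(8) = mex{1,0} = 2
G(9) = mex{2,1} = 0
G(10) = mex{0,2,0} = 1
G(11) = mex{1,0,1} = 2
G(12) = mex{2,1,2} = 0
G(13) = mex{0,2,0} = 1
G(14) = mex{1,0,1} = 2
G(15) = mex{2,1,2} = 0
G(16) = mex{0,2,0} = 1
G(17) = mex{1,0,1} = 2
G(18) = mex{2,1,2} = 0
G(19) = mex{0,2,0} = 1
G(20) = mex{1,0,1} = 2
G(21) = mex{2,1,2} = 0
G(22) = mex{0,2,0} = 1
G(23) = mex{1,0,1} = 2
G(24) = mex{2,1,2} = 0
G(25) = mex{0,2,0} = 1
G(26) = mex{1,0,1} = 2
P-positions are exactly the n with G(n) = 0.

0, 3, 6, 9, 12, 15, 18, 21, 24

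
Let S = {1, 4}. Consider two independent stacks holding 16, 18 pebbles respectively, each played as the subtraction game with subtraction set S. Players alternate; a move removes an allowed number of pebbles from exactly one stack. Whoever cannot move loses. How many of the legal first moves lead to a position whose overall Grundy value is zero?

0

All stacks use S = {1, 4}:
G(0) = 0
G(1) = mex{0} = 1
G(2) = mex{1} = 0
G(3) = mex{0} = 1
G(4) = mex{1,0} = 2
G(5) = mex{2,1} = 0
G(6) = mex{0,0} = 1
G(7) = mex{1,1} = 0
G(8) = mex{0,2} = 1
G(9) = mex{1,0} = 2
G(10) = mex{2,1} = 0
G(11) = mex{0,0} = 1
G(12) = mex{1,1} = 0
G(13) = mex{0,2} = 1
G(14) = mex{1,0} = 2
G(15) = mex{2,1} = 0
G(16) = mex{0,0} = 1
G(17) = mex{1,1} = 0
G(18) = mex{0,2} = 1
Stack A: G(16) = 1.
Stack B: G(18) = 1.
Combined Grundy value = 1 ⊕ 1 = 0.
A winning move leaves total XOR = 0, i.e. changes one component's Grundy value g to g ⊕ X where X is the current total.
Stack A: target g' = 1⊕0 = 1, but every legal move changes the Grundy value (mex property), so 0 moves.
Stack B: target g' = 1⊕0 = 1, but every legal move changes the Grundy value (mex property), so 0 moves.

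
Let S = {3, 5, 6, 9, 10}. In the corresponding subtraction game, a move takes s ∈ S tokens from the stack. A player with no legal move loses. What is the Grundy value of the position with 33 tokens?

2

G(0) = 0
G(1) = mex{} = 0
G(2) = mex{} = 0
G(3) = mex{0} = 1
G(4) = mex{0} = 1
G(5) = mex{0,0} = 1
G(6) = mex{1,0,0} = 2
G(7) = mex{1,0,0} = 2
G(8) = mex{1,1,0} = 2
G(9) = mex{2,1,1,0} = 3
G(10) = mex{2,1,1,0,0} = 3
G(11) = mex{2,2,1,0,0} = 3
G(12) = mex{3,2,2,1,0} = 4
G(13) = mex{3,2,2,1,1} = 0
G(14) = mex{3,3,2,1,1} = 0
G(15) = mex{4,3,3,2,1} = 0
G(16) = mex{0,3,3,2,2} = 1
G(17) = mex{0,4,3,2,2} = 1
G(18) = mex{0,0,4,3,2} = 1
G(19) = mex{1,0,0,3,3} = 2
G(20) = mex{1,0,0,3,3} = 2
G(21) = mex{1,1,0,4,3} = 2
G(22) = mex{2,1,1,0,4} = 3
G(23) = mex{2,1,1,0,0} = 3
G(24) = mex{2,2,1,0,0} = 3
G(25) = mex{3,2,2,1,0} = 4
G(26) = mex{3,2,2,1,1} = 0
G(27) = mex{3,3,2,1,1} = 0
G(28) = mex{4,3,3,2,1} = 0
G(29) = mex{0,3,3,2,2} = 1
G(30) = mex{0,4,3,2,2} = 1
G(31) = mex{0,0,4,3,2} = 1
G(32) = mex{1,0,0,3,3} = 2
G(33) = mex{1,0,0,3,3} = 2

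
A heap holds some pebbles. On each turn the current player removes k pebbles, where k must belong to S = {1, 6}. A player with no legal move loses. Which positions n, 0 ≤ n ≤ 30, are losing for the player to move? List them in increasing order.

n :  0  1  2  3  4  5  6  7  8  9 10 11 12 13 14 15 16 17 18 19 20 21 22 23 24 25 26 27 28 29 30
G :  0  1  0  1  0  1  2  0  1  0  1  0  1  2  0  1  0  1  0  1  2  0  1  0  1  0  1  2  0  1  0
P-positions are exactly the n with G(n) = 0.

0, 2, 4, 7, 9, 11, 14, 16, 18, 21, 23, 25, 28, 30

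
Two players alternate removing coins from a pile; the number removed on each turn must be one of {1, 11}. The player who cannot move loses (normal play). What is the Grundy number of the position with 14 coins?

0

n :  0  1  2  3  4  5  6  7  8  9 10 11 12 13 14
G :  0  1  0  1  0  1  0  1  0  1  0  1  0  1  0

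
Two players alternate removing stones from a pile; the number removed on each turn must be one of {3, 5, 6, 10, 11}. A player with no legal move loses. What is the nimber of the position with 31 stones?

2

n :  0  1  2  3  4  5  6  7  8  9 10 11 12 13 14 15 16 17 18 19 20 21 22 23 24 25 26 27 28 29 30 31
G :  0  0  0  1  1  1  2  2  2  0  3  3  1  4  4  2  0  0  0  1  1  1  2  2  2  0  3  3  1  4  4  2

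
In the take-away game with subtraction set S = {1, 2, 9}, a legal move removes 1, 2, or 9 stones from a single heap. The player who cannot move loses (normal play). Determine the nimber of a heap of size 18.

2

n :  0  1  2  3  4  5  6  7  8  9 10 11 12 13 14 15 16 17 18
G :  0  1  2  0  1  2  0  1  2  3  0  1  2  0  1  2  0  1  2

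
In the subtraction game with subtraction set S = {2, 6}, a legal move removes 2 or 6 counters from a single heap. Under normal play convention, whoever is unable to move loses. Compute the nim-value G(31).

1

G(0) = 0
G(1) = mex{} = 0
G(2) = mex{0} = 1
G(3) = mex{0} = 1
G(4) = mex{1} = 0
G(5) = mex{1} = 0
G(6) = mex{0,0} = 1
G(7) = mex{0,0} = 1
G(8) = mex{1,1} = 0
G(9) = mex{1,1} = 0
G(10) = mex{0,0} = 1
G(11) = mex{0,0} = 1
G(12) = mex{1,1} = 0
G(13) = mex{1,1} = 0
G(14) = mex{0,0} = 1
G(15) = mex{0,0} = 1
G(16) = mex{1,1} = 0
G(17) = mex{1,1} = 0
G(18) = mex{0,0} = 1
G(19) = mex{0,0} = 1
G(20) = mex{1,1} = 0
G(21) = mex{1,1} = 0
G(22) = mex{0,0} = 1
G(23) = mex{0,0} = 1
G(24) = mex{1,1} = 0
G(25) = mex{1,1} = 0
G(26) = mex{0,0} = 1
G(27) = mex{0,0} = 1
G(28) = mex{1,1} = 0
G(29) = mex{1,1} = 0
G(30) = mex{0,0} = 1
G(31) = mex{0,0} = 1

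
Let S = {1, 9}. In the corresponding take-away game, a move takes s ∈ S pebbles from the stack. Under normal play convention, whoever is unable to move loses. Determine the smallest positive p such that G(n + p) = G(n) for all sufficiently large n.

2

n :  0  1  2  3  4  5  6  7  8  9 10 11 12 13 14
G :  0  1  0  1  0  1  0  1  0  1  0  1  0  1  0
G(n+2) = G(n) holds for n = 0,…,8 (a full window of length max(S) = 9), so the sequence is purely periodic with period 2.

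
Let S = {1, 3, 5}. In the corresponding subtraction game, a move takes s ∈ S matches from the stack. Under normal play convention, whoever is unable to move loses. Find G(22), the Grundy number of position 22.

0

G(0) = 0
G(1) = mex{0} = 1
G(2) = mex{1} = 0
G(3) = mex{0,0} = 1
G(4) = mex{1,1} = 0
G(5) = mex{0,0,0} = 1
G(6) = mex{1,1,1} = 0
G(7) = mex{0,0,0} = 1
G(8) = mex{1,1,1} = 0
G(9) = mex{0,0,0} = 1
G(10) = mex{1,1,1} = 0
G(11) = mex{0,0,0} = 1
G(12) = mex{1,1,1} = 0
G(13) = mex{0,0,0} = 1
G(14) = mex{1,1,1} = 0
G(15) = mex{0,0,0} = 1
G(16) = mex{1,1,1} = 0
G(17) = mex{0,0,0} = 1
G(18) = mex{1,1,1} = 0
G(19) = mex{0,0,0} = 1
G(20) = mex{1,1,1} = 0
G(21) = mex{0,0,0} = 1
G(22) = mex{1,1,1} = 0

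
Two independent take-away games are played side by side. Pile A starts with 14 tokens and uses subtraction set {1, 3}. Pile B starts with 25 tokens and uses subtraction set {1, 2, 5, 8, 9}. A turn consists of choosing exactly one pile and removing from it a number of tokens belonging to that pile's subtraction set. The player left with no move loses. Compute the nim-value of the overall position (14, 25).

Pile A, S = {1, 3}:
n :  0  1  2  3  4  5  6  7  8  9 10 11 12 13 14
G :  0  1  0  1  0  1  0  1  0  1  0  1  0  1  0
G_A(14) = 0.
Pile B, S = {1, 2, 5, 8, 9}:
n :  0  1  2  3  4  5  6  7  8  9 10 11 12 13 14 15 16 17 18 19 20 21 22 23 24 25
G :  0  1  2  0  1  2  0  1  2  3  0  1  2  0  1  2  0  1  2  3  0  1  2  0  1  2
G_B(25) = 2.
Combined Grundy value = 0 ⊕ 2 = 2.

2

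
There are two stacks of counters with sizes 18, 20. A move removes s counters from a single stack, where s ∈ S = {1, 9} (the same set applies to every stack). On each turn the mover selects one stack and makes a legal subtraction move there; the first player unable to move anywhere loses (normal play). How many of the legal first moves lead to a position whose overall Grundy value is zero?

All stacks use S = {1, 9}:
G(0) = 0
G(1) = mex{0} = 1
G(2) = mex{1} = 0
G(3) = mex{0} = 1
G(4) = mex{1} = 0
G(5) = mex{0} = 1
G(6) = mex{1} = 0
G(7) = mex{0} = 1
G(8) = mex{1} = 0
G(9) = mex{0,0} = 1
G(10) = mex{1,1} = 0
G(11) = mex{0,0} = 1
G(12) = mex{1,1} = 0
G(13) = mex{0,0} = 1
G(14) = mex{1,1} = 0
G(15) = mex{0,0} = 1
G(16) = mex{1,1} = 0
G(17) = mex{0,0} = 1
G(18) = mex{1,1} = 0
G(19) = mex{0,0} = 1
G(20) = mex{1,1} = 0
Stack A: G(18) = 0.
Stack B: G(20) = 0.
Combined Grundy value = 0 ⊕ 0 = 0.
A winning move leaves total XOR = 0, i.e. changes one component's Grundy value g to g ⊕ X where X is the current total.
Stack A: target g' = 0⊕0 = 0, but every legal move changes the Grundy value (mex property), so 0 moves.
Stack B: target g' = 0⊕0 = 0, but every legal move changes the Grundy value (mex property), so 0 moves.

0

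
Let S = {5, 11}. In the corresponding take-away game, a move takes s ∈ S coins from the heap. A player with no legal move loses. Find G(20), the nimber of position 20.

G(0) = 0
G(1) = mex{} = 0
G(2) = mex{} = 0
G(3) = mex{} = 0
G(4) = mex{} = 0
G(5) = mex{0} = 1
G(6) = mex{0} = 1
G(7) = mex{0} = 1
G(8) = mex{0} = 1
G(9) = mex{0} = 1
G(10) = mex{1} = 0
G(11) = mex{1,0} = 2
G(12) = mex{1,0} = 2
G(13) = mex{1,0} = 2
G(14) = mex{1,0} = 2
G(15) = mex{0,0} = 1
G(16) = mex{2,1} = 0
G(17) = mex{2,1} = 0
G(18) = mex{2,1} = 0
G(19) = mex{2,1} = 0
G(20) = mex{1,1} = 0

0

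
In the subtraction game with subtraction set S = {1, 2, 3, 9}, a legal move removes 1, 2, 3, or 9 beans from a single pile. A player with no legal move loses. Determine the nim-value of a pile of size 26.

2

G(0) = 0
G(1) = mex{0} = 1
G(2) = mex{1,0} = 2
G(3) = mex{2,1,0} = 3
G(4) = mex{3,2,1} = 0
G(5) = mex{0,3,2} = 1
G(6) = mex{1,0,3} = 2
G(7) = mex{2,1,0} = 3
G(8) = mex{3,2,1} = 0
G(9) = mex{0,3,2,0} = 1
G(10) = mex{1,0,3,1} = 2
G(11) = mex{2,1,0,2} = 3
G(12) = mex{3,2,1,3} = 0
G(13) = mex{0,3,2,0} = 1
G(14) = mex{1,0,3,1} = 2
G(15) = mex{2,1,0,2} = 3
G(16) = mex{3,2,1,3} = 0
G(17) = mex{0,3,2,0} = 1
G(18) = mex{1,0,3,1} = 2
G(19) = mex{2,1,0,2} = 3
G(20) = mex{3,2,1,3} = 0
G(21) = mex{0,3,2,0} = 1
G(22) = mex{1,0,3,1} = 2
G(23) = mex{2,1,0,2} = 3
G(24) = mex{3,2,1,3} = 0
G(25) = mex{0,3,2,0} = 1
G(26) = mex{1,0,3,1} = 2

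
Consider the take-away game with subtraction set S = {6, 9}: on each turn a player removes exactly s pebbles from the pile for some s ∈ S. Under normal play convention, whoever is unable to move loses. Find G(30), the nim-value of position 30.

G(0) = 0
G(1) = mex{} = 0
G(2) = mex{} = 0
G(3) = mex{} = 0
G(4) = mex{} = 0
G(5) = mex{} = 0
G(6) = mex{0} = 1
G(7) = mex{0} = 1
G(8) = mex{0} = 1
G(9) = mex{0,0} = 1
G(10) = mex{0,0} = 1
G(11) = mex{0,0} = 1
G(12) = mex{1,0} = 2
G(13) = mex{1,0} = 2
G(14) = mex{1,0} = 2
G(15) = mex{1,1} = 0
G(16) = mex{1,1} = 0
G(17) = mex{1,1} = 0
G(18) = mex{2,1} = 0
G(19) = mex{2,1} = 0
G(20) = mex{2,1} = 0
G(21) = mex{0,2} = 1
G(22) = mex{0,2} = 1
G(23) = mex{0,2} = 1
G(24) = mex{0,0} = 1
G(25) = mex{0,0} = 1
G(26) = mex{0,0} = 1
G(27) = mex{1,0} = 2
G(28) = mex{1,0} = 2
G(29) = mex{1,0} = 2
G(30) = mex{1,1} = 0

0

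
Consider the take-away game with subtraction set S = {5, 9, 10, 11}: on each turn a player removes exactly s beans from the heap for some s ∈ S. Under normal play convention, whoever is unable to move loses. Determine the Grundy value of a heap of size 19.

0

n :  0  1  2  3  4  5  6  7  8  9 10 11 12 13 14 15 16 17 18 19
G :  0  0  0  0  0  1  1  1  1  1  2  2  2  2  2  3  0  0  0  0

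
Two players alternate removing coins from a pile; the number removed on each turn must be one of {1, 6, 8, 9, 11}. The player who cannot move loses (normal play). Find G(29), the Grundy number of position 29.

3

G(0) = 0
G(1) = mex{0} = 1
G(2) = mex{1} = 0
G(3) = mex{0} = 1
G(4) = mex{1} = 0
G(5) = mex{0} = 1
G(6) = mex{1,0} = 2
G(7) = mex{2,1} = 0
G(8) = mex{0,0,0} = 1
G(9) = mex{1,1,1,0} = 2
G(10) = mex{2,0,0,1} = 3
G(11) = mex{3,1,1,0,0} = 2
G(12) = mex{2,2,0,1,1} = 3
G(13) = mex{3,0,1,0,0} = 2
G(14) = mex{2,1,2,1,1} = 0
G(15) = mex{0,2,0,2,0} = 1
G(16) = mex{1,3,1,0,1} = 2
G(17) = mex{2,2,2,1,2} = 0
G(18) = mex{0,3,3,2,0} = 1
G(19) = mex{1,2,2,3,1} = 0
G(20) = mex{0,0,3,2,2} = 1
G(21) = mex{1,1,2,3,3} = 0
G(22) = mex{0,2,0,2,2} = 1
G(23) = mex{1,0,1,0,3} = 2
G(24) = mex{2,1,2,1,2} = 0
G(25) = mex{0,0,0,2,0} = 1
G(26) = mex{1,1,1,0,1} = 2
G(27) = mex{2,0,0,1,2} = 3
G(28) = mex{3,1,1,0,0} = 2
G(29) = mex{2,2,0,1,1} = 3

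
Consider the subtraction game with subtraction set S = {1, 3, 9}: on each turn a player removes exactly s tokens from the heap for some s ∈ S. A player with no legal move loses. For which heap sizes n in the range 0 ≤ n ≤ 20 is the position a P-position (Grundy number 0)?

n :  0  1  2  3  4  5  6  7  8  9 10 11 12 13 14 15 16 17 18 19 20
G :  0  1  0  1  0  1  0  1  0  1  0  1  0  1  0  1  0  1  0  1  0
P-positions are exactly the n with G(n) = 0.

0, 2, 4, 6, 8, 10, 12, 14, 16, 18, 20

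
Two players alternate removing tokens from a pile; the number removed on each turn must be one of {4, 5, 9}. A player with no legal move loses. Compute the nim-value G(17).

1

n :  0  1  2  3  4  5  6  7  8  9 10 11 12 13 14 15 16 17
G :  0  0  0  0  1  1  1  1  2  2  2  2  3  0  0  0  0  1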